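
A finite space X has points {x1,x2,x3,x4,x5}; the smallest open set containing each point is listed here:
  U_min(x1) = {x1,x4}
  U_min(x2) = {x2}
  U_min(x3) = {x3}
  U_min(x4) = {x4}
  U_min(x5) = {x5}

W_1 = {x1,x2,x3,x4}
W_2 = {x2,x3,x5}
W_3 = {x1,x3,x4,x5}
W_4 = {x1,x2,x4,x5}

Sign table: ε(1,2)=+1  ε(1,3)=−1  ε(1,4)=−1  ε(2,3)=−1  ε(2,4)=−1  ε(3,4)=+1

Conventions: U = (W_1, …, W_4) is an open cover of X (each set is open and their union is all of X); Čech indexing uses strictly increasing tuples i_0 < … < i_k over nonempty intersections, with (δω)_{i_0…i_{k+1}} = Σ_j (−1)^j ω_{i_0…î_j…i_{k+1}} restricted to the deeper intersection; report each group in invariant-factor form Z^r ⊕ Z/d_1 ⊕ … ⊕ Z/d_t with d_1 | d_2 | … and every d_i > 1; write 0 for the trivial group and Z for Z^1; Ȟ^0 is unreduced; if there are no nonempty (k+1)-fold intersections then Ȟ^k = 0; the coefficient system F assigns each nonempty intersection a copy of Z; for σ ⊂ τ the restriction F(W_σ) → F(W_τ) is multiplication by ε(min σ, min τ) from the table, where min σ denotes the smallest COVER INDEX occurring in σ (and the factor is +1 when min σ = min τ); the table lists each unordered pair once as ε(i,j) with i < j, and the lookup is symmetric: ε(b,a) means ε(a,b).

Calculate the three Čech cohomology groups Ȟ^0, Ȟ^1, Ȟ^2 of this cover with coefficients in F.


cover nerve:
  W12={x2,x3} W13={x1,x3,x4} W14={x1,x2,x4} W23={x3,x5} W24={x2,x5} W34={x1,x4,x5}
  W123={x3} W124={x2} W134={x1,x4} W234={x5}
C dims 4,6,4; δ0: rk 3, SNF 1^3; δ1: rk 3, SNF 1^3
Ȟ^0: (4−3)−0=1 ⇒ Z
Ȟ^1: (6−3)−3=0 ⇒ 0
Ȟ^2: (4−0)−3=1 ⇒ Z

Ȟ^0(U;F) ≅ Z, Ȟ^1(U;F) ≅ 0 and Ȟ^2(U;F) ≅ Z


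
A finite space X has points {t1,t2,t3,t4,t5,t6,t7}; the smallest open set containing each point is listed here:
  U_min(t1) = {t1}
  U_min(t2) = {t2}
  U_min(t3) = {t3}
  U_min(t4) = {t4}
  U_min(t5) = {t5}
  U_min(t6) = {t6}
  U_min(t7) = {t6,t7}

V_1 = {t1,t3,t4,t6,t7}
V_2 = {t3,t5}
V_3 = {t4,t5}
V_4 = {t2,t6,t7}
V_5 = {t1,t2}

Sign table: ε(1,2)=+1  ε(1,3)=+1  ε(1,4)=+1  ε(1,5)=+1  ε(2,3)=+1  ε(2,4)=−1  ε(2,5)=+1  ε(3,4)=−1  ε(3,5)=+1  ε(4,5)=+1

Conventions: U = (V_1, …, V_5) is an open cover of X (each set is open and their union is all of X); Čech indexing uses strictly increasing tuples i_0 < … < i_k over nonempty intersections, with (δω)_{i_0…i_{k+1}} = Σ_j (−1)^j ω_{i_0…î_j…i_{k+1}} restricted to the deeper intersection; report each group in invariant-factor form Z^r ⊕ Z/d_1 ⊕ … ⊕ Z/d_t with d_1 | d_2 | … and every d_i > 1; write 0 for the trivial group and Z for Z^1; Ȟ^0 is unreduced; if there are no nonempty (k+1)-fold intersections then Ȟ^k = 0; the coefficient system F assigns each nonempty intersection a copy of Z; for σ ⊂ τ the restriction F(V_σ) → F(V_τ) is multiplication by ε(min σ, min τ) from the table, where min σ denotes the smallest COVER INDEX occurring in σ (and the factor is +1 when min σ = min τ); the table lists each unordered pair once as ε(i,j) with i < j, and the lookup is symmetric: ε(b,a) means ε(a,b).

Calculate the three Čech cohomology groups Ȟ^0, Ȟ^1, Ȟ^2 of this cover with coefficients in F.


intersection data:
  V12={t3} V13={t4} V14={t6,t7} V15={t1} V23={t5} V45={t2}
C dims 5,6; δ0: rk 4, SNF 1^4
Ȟ^0 = (5 − 4) − 0 = 1, so Ȟ^0 ≅ Z
Ȟ^1 = (6 − 0) − 4 = 2, so Ȟ^1 ≅ Z^2
Ȟ^2 = (0 − 0) − 0 = 0, so Ȟ^2 ≅ 0

Ȟ^0 = Z, Ȟ^1 = Z^2 and Ȟ^2 = 0


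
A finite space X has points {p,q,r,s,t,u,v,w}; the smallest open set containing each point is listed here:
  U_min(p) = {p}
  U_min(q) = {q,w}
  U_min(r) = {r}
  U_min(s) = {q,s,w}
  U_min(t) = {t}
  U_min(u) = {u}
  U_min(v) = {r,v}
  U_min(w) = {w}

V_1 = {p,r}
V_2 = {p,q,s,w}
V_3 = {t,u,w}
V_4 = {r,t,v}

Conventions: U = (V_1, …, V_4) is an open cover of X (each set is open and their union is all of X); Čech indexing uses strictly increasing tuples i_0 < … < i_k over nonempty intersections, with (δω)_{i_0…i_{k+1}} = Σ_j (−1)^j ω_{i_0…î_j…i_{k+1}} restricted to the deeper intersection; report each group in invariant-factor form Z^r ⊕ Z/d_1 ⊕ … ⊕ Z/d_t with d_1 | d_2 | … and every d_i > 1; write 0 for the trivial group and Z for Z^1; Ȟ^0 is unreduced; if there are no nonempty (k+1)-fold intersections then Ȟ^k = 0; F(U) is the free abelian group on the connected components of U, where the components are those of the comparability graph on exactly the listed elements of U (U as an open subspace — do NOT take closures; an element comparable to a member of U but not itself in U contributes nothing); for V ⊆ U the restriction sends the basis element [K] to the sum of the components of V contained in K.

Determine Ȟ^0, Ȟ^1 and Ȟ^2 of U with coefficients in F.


Ȟ^0 ≅ Z^5; Ȟ^1 ≅ 0; Ȟ^2 ≅ 0

nerve of the cover:
  V12={p} V14={r} V23={w} V34={t}
components per intersection:
  V1: {p} {r}
  V2: {p} {q,s,w}
  V3: {t} {u} {w}
  V4: {r,v} {t}
  V12: {p}
  V14: {r}
  V23: {w}
  V34: {t}
C dims 9,4; δ0: rk 4, SNF 1^4
Ȟ^0 = (9 − 4) − 0 = 5, so Ȟ^0 ≅ Z^5
Ȟ^1 = (4 − 0) − 4 = 0, so Ȟ^1 ≅ 0
Ȟ^2 = (0 − 0) − 0 = 0, so Ȟ^2 ≅ 0


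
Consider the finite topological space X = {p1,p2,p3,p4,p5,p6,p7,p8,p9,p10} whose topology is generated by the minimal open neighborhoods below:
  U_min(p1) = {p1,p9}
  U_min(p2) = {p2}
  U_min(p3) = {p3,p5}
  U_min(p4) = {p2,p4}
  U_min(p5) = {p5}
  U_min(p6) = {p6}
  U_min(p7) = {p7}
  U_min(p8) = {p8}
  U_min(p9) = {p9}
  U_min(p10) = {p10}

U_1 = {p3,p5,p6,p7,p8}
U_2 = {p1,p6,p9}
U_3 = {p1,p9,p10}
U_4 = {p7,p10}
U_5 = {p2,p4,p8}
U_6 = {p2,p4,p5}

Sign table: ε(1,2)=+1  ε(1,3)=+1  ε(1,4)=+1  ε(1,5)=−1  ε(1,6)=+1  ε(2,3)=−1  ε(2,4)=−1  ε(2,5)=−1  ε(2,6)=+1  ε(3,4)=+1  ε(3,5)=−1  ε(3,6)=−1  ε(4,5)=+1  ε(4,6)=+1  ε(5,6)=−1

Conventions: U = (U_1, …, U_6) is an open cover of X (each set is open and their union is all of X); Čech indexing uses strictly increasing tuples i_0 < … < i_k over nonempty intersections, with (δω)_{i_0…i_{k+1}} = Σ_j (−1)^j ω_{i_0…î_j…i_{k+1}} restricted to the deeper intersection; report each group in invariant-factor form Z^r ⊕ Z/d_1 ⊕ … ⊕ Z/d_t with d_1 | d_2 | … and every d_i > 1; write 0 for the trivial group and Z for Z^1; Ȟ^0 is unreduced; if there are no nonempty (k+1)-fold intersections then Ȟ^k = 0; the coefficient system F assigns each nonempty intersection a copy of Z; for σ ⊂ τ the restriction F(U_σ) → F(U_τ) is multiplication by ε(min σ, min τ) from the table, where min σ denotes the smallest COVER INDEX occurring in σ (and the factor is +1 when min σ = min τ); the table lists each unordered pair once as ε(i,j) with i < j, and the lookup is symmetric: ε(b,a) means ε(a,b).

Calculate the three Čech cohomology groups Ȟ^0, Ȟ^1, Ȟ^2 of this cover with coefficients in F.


Ȟ^0 ≅ 0, Ȟ^1 ≅ Z ⊕ Z/2 and Ȟ^2 ≅ 0

intersection data:
  U12={p6} U14={p7} U15={p8} U16={p5} U23={p1,p9} U34={p10} U56={p2,p4}
C dims 6,7; δ0: rk 6, SNF 1^5·2
Ȟ^0 = (6 − 6) − 0 = 0, so Ȟ^0 ≅ 0
Ȟ^1 = (7 − 0) − 6 = 1 plus torsion [2], so Ȟ^1 ≅ Z ⊕ Z/2
Ȟ^2 = (0 − 0) − 0 = 0, so Ȟ^2 ≅ 0


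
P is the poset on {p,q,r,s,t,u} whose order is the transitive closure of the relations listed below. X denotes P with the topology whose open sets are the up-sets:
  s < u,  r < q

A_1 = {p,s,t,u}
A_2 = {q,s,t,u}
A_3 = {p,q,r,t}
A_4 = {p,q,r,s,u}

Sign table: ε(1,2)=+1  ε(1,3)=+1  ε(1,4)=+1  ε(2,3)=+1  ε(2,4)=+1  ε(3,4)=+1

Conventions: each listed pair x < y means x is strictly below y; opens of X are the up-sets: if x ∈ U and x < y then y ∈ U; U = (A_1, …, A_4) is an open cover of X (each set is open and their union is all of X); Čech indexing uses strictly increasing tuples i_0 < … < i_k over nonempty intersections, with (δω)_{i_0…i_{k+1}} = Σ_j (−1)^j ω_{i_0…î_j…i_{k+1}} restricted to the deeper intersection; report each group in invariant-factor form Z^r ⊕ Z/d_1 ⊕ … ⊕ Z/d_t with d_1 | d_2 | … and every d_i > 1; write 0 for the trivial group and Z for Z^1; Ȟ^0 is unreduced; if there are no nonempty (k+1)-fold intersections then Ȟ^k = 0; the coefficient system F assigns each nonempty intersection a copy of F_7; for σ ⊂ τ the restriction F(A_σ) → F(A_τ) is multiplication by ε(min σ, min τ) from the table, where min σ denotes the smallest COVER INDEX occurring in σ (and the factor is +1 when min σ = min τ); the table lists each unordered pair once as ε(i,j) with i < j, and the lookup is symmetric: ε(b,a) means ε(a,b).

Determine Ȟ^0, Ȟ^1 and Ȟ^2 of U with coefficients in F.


cover nerve:
  A12={s,t,u} A13={p,t} A14={p,s,u} A23={q,t} A24={q,s,u} A34={p,q,r}
  A123={t} A124={s,u} A134={p} A234={q}
C dims 4,6,4; δ0: rk_F7 3; δ1: rk_F7 3
Ȟ^0: (4−3)−0=1 ⇒ Z/7
Ȟ^1: (6−3)−3=0 ⇒ 0
Ȟ^2: (4−0)−3=1 ⇒ Z/7

Ȟ^0(U;F) ≅ Z/7, Ȟ^1(U;F) ≅ 0 and Ȟ^2(U;F) ≅ Z/7


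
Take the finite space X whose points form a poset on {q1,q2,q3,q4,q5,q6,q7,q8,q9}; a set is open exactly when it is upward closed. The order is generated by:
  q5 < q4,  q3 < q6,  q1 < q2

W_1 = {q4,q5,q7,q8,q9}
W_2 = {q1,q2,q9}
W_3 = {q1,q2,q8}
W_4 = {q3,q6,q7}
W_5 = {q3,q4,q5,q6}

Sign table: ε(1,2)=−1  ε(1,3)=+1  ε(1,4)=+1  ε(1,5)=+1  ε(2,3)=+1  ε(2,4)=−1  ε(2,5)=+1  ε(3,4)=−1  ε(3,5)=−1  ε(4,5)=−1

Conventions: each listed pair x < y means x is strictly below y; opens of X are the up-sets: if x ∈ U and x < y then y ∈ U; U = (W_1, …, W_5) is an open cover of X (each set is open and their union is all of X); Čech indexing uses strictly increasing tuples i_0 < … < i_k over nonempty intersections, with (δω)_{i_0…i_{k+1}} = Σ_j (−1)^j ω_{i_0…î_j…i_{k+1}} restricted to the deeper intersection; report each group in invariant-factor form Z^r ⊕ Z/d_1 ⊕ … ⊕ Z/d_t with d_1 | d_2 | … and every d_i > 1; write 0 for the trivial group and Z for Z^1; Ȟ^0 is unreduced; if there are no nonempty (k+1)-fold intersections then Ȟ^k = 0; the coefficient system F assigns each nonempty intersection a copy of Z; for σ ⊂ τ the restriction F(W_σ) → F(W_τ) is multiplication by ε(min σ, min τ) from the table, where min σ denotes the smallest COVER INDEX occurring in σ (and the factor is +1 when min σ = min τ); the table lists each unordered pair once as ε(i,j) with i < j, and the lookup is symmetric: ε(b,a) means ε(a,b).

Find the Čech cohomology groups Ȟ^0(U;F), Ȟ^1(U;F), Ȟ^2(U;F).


nonempty intersections:
  W12={q9} W13={q8} W14={q7} W15={q4,q5} W23={q1,q2} W45={q3,q6}
C dims 5,6; δ0: rk 5, SNF 1^4·2
Ȟ^0: (5−5)−0=0 ⇒ 0
Ȟ^1: (6−0)−5=1 plus torsion [2] ⇒ Z ⊕ Z/2
Ȟ^2: (0−0)−0=0 ⇒ 0

Ȟ^0 ≅ 0,  Ȟ^1 ≅ Z ⊕ Z/2,  Ȟ^2 ≅ 0


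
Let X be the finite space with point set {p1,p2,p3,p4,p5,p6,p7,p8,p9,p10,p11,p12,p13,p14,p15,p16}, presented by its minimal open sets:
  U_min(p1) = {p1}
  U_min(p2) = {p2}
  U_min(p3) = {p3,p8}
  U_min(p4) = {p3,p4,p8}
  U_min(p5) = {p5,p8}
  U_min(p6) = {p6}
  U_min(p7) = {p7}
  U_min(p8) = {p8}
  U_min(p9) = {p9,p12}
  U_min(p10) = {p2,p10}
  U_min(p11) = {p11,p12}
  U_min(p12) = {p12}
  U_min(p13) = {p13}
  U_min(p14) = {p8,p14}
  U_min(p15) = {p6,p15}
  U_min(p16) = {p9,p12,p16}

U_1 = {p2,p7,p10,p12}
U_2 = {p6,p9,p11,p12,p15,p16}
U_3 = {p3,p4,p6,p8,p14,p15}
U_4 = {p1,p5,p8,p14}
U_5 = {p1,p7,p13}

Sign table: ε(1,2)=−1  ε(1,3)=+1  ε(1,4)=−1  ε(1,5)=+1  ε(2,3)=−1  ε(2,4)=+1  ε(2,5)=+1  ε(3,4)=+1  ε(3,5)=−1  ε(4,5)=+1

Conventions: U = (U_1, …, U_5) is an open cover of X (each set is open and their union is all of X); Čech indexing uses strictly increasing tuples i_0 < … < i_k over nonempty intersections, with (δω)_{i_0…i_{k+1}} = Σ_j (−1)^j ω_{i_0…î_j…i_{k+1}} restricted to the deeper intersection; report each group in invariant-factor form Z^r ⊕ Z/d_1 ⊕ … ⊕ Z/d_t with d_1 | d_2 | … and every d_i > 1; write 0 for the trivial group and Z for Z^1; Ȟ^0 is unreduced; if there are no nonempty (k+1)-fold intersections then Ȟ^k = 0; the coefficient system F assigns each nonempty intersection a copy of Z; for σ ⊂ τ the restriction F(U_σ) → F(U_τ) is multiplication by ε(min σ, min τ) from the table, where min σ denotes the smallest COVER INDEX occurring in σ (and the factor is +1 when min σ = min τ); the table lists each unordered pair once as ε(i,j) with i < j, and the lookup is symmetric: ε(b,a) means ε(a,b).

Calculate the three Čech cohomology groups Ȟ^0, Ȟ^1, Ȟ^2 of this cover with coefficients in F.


Ȟ^0(U;F) ≅ Z, Ȟ^1(U;F) ≅ Z, Ȟ^2(U;F) ≅ 0

cover nerve:
  U12={p12} U15={p7} U23={p6,p15} U34={p8,p14} U45={p1}
C dims 5,5; δ0: rk 4, SNF 1^4
Ȟ^0: (5−4)−0=1 ⇒ Z
Ȟ^1: (5−0)−4=1 ⇒ Z
Ȟ^2: (0−0)−0=0 ⇒ 0


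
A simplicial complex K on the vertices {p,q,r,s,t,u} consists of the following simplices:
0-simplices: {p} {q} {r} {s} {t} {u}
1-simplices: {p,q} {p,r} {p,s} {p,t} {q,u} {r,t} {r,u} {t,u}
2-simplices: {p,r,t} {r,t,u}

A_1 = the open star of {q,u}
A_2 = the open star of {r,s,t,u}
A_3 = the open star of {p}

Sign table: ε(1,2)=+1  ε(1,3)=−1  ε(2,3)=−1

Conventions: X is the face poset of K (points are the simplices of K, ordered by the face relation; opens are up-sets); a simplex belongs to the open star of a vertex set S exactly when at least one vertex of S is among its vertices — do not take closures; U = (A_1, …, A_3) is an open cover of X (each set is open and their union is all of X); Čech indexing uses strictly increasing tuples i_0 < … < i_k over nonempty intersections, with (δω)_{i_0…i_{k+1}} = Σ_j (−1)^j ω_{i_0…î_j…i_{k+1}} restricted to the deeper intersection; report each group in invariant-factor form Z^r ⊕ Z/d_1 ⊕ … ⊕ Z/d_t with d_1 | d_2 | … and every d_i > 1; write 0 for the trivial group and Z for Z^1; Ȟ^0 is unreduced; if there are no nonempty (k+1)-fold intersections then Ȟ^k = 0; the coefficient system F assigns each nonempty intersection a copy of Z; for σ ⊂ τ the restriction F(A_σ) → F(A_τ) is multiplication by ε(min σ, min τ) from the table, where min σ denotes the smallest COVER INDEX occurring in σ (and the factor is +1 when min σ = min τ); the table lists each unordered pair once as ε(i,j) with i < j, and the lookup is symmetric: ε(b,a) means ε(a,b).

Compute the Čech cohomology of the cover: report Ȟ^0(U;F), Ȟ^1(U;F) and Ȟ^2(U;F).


Ȟ^0 = Z, Ȟ^1 = Z and Ȟ^2 = 0

nonempty intersections:
  A1={{q},{u},{p,q},{q,u},{r,u},{t,u},{r,t,u}} A2={{r},{s},{t},{u},{p,r},{p,s},{p,t},{q,u},{r,t},{r,u},{t,u},{p,r,t},{r,t,u}} A3={{p},{p,q},{p,r},{p,s},{p,t},{p,r,t}}
  A12={{u},{q,u},{r,u},{t,u},{r,t,u}} A13={{p,q}} A23={{p,r},{p,s},{p,t},{p,r,t}}
C dims 3,3; δ0: rk 2, SNF 1^2
Ȟ^0: (3−2)−0=1 ⇒ Z
Ȟ^1: (3−0)−2=1 ⇒ Z
Ȟ^2: (0−0)−0=0 ⇒ 0


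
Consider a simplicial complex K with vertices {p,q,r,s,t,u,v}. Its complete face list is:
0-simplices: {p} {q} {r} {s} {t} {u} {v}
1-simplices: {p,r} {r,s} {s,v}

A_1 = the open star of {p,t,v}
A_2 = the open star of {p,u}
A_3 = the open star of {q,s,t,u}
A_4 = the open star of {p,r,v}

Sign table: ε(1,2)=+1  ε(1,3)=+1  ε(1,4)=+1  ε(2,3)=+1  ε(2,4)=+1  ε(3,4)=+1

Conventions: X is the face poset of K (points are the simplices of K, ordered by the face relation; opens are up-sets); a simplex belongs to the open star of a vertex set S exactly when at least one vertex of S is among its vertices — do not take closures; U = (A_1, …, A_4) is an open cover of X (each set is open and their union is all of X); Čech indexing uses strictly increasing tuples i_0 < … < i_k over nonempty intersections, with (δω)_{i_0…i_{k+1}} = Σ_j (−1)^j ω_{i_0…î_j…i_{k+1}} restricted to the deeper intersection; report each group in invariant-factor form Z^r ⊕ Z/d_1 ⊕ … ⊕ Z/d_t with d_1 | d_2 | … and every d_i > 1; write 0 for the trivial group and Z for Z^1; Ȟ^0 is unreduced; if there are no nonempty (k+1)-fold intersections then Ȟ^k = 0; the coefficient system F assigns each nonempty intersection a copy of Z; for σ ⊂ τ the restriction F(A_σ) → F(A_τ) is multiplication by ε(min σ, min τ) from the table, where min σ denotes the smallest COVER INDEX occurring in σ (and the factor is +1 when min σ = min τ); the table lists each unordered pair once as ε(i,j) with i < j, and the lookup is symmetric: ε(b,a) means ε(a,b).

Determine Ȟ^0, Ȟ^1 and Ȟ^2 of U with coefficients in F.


Ȟ^0 = Z; Ȟ^1 = Z; Ȟ^2 = 0

cover nerve:
  A1={{p},{t},{v},{p,r},{s,v}} A2={{p},{u},{p,r}} A3={{q},{s},{t},{u},{r,s},{s,v}} A4={{p},{r},{v},{p,r},{r,s},{s,v}}
  A12={{p},{p,r}} A13={{t},{s,v}} A14={{p},{v},{p,r},{s,v}} A23={{u}} A24={{p},{p,r}} A34={{r,s},{s,v}}
  A124={{p},{p,r}} A134={{s,v}}
C dims 4,6,2; δ0: rk 3, SNF 1^3; δ1: rk 2, SNF 1^2
Ȟ^0: (4−3)−0=1 ⇒ Z
Ȟ^1: (6−2)−3=1 ⇒ Z
Ȟ^2: (2−0)−2=0 ⇒ 0


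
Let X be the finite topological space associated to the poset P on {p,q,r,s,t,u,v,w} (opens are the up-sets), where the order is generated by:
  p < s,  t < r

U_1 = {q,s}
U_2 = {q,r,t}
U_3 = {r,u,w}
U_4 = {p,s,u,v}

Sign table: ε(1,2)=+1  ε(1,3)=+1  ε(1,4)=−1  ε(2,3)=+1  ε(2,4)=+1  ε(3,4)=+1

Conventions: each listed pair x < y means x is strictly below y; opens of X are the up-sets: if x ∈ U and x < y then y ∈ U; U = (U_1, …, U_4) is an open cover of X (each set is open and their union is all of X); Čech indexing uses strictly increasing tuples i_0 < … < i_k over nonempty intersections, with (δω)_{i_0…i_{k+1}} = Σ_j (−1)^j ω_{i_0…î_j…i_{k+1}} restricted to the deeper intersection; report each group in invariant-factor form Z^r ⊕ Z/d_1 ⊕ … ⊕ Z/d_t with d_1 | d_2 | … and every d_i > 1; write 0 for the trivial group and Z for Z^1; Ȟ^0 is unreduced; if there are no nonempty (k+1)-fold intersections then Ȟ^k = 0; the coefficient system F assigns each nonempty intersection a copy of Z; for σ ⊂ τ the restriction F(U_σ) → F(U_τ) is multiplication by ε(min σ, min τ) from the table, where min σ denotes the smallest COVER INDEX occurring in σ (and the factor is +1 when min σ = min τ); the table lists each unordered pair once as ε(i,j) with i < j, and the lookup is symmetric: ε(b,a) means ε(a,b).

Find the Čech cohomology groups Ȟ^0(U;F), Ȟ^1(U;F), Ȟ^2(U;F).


Ȟ^0(U;F) ≅ 0,  Ȟ^1(U;F) ≅ Z/2,  Ȟ^2(U;F) ≅ 0

intersection data:
  U12={q} U14={s} U23={r} U34={u}
C dims 4,4; δ0: rk 4, SNF 1^3·2
Ȟ^0 = (4 − 4) − 0 = 0, so Ȟ^0 ≅ 0
Ȟ^1 = (4 − 0) − 4 = 0 plus torsion [2], so Ȟ^1 ≅ Z/2
Ȟ^2 = (0 − 0) − 0 = 0, so Ȟ^2 ≅ 0


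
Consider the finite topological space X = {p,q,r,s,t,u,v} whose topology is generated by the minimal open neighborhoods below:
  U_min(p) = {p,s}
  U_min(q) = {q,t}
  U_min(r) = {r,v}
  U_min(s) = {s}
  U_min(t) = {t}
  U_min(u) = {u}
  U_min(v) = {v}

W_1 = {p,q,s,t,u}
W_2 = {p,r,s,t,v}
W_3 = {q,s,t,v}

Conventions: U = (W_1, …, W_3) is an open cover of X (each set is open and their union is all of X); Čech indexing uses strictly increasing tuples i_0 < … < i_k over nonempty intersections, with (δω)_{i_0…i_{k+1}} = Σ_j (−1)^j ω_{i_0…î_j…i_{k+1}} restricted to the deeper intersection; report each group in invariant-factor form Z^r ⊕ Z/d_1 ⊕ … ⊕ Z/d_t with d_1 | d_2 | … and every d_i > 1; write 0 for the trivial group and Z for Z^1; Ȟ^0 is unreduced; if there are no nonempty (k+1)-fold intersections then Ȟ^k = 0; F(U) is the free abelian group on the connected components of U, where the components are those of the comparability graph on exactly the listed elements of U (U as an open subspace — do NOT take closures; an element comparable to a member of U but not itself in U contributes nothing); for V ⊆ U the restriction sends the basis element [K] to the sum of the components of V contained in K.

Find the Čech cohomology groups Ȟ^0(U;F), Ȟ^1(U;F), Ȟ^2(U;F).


intersection data:
  W12={p,s,t} W13={q,s,t} W23={s,t,v}
  W123={s,t}
components per intersection:
  W1: {p,s} {q,t} {u}
  W2: {p,s} {r,v} {t}
  W3: {q,t} {s} {v}
  W12: {p,s} {t}
  W13: {q,t} {s}
  W23: {s} {t} {v}
  W123: {s} {t}
C dims 9,7,2; δ0: rk 5, SNF 1^5; δ1: rk 2, SNF 1^2
Ȟ^0 = (9 − 5) − 0 = 4, so Ȟ^0 ≅ Z^4
Ȟ^1 = (7 − 2) − 5 = 0, so Ȟ^1 ≅ 0
Ȟ^2 = (2 − 0) − 2 = 0, so Ȟ^2 ≅ 0

Ȟ^0 = Z^4,  Ȟ^1 = 0,  Ȟ^2 = 0


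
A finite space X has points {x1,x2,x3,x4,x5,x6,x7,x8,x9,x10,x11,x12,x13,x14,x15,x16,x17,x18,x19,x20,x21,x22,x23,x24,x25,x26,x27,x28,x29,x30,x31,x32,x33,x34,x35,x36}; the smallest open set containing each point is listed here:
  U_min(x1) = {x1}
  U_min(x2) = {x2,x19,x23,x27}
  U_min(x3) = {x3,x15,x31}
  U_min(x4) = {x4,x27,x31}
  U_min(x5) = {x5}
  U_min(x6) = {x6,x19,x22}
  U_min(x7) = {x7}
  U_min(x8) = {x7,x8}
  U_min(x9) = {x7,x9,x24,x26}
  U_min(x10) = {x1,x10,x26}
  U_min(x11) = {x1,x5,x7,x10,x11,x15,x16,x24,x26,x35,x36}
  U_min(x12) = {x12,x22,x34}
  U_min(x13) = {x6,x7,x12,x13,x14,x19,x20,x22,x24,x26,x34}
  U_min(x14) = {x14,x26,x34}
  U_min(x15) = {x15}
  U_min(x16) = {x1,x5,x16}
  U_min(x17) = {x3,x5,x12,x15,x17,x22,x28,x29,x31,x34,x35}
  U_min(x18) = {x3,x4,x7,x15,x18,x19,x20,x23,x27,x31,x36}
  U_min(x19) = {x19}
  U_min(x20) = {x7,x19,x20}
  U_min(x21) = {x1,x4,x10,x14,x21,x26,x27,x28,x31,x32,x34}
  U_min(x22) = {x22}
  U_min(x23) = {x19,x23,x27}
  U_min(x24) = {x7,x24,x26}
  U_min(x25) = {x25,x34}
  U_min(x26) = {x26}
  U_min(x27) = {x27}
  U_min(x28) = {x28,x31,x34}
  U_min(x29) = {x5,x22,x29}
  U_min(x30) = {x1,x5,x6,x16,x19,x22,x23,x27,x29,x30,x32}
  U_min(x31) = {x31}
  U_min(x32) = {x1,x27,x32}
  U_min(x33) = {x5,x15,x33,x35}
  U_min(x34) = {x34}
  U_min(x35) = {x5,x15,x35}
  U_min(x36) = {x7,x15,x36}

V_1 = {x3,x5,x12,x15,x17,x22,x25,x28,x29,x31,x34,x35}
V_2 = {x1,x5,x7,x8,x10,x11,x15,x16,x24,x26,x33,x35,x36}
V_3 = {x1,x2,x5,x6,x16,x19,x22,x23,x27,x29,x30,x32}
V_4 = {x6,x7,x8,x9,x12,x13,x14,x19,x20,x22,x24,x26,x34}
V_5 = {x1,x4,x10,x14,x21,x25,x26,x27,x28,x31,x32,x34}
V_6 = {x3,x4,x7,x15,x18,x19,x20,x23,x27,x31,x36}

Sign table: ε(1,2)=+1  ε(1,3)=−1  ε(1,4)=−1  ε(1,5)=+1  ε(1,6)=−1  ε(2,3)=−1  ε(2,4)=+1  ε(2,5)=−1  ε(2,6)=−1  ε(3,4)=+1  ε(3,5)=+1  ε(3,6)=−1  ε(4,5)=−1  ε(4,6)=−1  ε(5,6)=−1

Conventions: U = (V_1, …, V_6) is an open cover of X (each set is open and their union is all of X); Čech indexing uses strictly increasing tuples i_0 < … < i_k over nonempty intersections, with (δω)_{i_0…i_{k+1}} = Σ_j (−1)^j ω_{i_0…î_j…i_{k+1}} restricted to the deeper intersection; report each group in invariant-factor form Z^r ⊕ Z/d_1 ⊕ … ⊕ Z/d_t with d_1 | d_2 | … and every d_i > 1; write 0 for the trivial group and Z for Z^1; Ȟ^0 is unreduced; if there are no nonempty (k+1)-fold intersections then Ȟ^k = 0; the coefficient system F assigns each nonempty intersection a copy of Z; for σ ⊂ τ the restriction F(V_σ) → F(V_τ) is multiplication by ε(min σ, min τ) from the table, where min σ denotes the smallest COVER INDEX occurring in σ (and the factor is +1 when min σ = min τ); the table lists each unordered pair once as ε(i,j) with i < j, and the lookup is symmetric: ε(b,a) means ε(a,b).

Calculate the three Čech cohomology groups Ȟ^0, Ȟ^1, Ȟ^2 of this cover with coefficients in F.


nonempty overlaps:
  V12={x5,x15,x35} V13={x5,x22,x29} V14={x12,x22,x34} V15={x25,x28,x31,x34} V16={x3,x15,x31} V23={x1,x5,x16} V24={x7,x8,x24,x26} V25={x1,x10,x26} V26={x7,x15,x36} V34={x6,x19,x22} V35={x1,x27,x32} V36={x19,x23,x27} V45={x14,x26,x34} V46={x7,x19,x20} V56={x4,x27,x31}
  V123={x5} V126={x15} V134={x22} V145={x34} V156={x31} V235={x1} V245={x26} V246={x7} V346={x19} V356={x27}
C dims 6,15,10; δ0: rk 6, SNF 1^5·2; δ1: rk 9, SNF 1^9
degree 0: 6−6−0 = 0 → Ȟ^0 ≅ 0
degree 1: 15−9−6 = 0 plus torsion [2] → Ȟ^1 ≅ Z/2
degree 2: 10−0−9 = 1 → Ȟ^2 ≅ Z

Ȟ^0 = 0; Ȟ^1 = Z/2; Ȟ^2 = Z


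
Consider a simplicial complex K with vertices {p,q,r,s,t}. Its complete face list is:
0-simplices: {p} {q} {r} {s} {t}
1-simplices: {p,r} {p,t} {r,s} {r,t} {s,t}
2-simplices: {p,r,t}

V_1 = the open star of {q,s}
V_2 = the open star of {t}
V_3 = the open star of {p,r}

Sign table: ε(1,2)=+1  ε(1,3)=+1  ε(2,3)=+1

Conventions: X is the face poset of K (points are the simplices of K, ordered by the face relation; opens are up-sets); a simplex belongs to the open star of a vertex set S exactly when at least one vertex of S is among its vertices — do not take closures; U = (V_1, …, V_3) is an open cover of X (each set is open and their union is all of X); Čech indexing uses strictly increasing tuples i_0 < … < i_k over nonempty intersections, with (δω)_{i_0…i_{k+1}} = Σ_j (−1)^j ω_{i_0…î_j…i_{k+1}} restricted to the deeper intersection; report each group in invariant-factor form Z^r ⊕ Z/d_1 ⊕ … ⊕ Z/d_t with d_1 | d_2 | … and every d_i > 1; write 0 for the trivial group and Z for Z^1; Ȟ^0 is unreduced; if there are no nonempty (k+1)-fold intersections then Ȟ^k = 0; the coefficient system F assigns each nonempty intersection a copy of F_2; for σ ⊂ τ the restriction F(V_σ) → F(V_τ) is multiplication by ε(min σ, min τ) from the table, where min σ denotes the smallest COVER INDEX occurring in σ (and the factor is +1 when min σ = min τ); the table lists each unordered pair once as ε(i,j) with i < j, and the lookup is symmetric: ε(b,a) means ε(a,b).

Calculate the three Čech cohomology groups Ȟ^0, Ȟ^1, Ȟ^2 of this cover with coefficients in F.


nerve of the cover:
  V1={{q},{s},{r,s},{s,t}} V2={{t},{p,t},{r,t},{s,t},{p,r,t}} V3={{p},{r},{p,r},{p,t},{r,s},{r,t},{p,r,t}}
  V12={{s,t}} V13={{r,s}} V23={{p,t},{r,t},{p,r,t}}
C dims 3,3; δ0: rk_F2 2
Ȟ^0 = (3 − 2) − 0 = 1, so Ȟ^0 ≅ Z/2
Ȟ^1 = (3 − 0) − 2 = 1, so Ȟ^1 ≅ Z/2
Ȟ^2 = (0 − 0) − 0 = 0, so Ȟ^2 ≅ 0

Ȟ^0 = Z/2, Ȟ^1 = Z/2, Ȟ^2 = 0


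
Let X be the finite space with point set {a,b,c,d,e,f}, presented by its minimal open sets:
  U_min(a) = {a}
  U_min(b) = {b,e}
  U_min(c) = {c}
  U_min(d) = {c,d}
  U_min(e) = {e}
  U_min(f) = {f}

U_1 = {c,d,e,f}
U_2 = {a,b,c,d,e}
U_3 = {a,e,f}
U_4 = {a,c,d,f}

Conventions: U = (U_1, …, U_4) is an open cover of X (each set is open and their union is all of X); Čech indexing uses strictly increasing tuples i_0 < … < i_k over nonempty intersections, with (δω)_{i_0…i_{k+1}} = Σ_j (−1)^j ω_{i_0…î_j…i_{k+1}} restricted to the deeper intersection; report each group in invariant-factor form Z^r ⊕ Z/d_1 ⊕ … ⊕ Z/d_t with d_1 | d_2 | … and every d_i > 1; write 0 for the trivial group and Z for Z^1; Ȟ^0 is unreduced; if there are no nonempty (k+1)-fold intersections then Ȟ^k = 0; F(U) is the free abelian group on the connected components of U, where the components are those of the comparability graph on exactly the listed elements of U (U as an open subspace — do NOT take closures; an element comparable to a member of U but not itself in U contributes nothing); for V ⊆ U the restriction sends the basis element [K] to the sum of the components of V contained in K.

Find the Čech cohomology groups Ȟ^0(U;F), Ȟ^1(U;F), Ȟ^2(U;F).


nonempty intersections:
  U12={c,d,e} U13={e,f} U14={c,d,f} U23={a,e} U24={a,c,d} U34={a,f}
  U123={e} U124={c,d} U134={f} U234={a}
components per intersection:
  U1: {c,d} {e} {f}
  U2: {a} {b,e} {c,d}
  U3: {a} {e} {f}
  U4: {a} {c,d} {f}
  U12: {c,d} {e}
  U13: {e} {f}
  U14: {c,d} {f}
  U23: {a} {e}
  U24: {a} {c,d}
  U34: {a} {f}
  U123: {e}
  U124: {c,d}
  U134: {f}
  U234: {a}
C dims 12,12,4; δ0: rk 8, SNF 1^8; δ1: rk 4, SNF 1^4
Ȟ^0: (12−8)−0=4 ⇒ Z^4
Ȟ^1: (12−4)−8=0 ⇒ 0
Ȟ^2: (4−0)−4=0 ⇒ 0

Ȟ^0(U;F) ≅ Z^4; Ȟ^1(U;F) ≅ 0; Ȟ^2(U;F) ≅ 0


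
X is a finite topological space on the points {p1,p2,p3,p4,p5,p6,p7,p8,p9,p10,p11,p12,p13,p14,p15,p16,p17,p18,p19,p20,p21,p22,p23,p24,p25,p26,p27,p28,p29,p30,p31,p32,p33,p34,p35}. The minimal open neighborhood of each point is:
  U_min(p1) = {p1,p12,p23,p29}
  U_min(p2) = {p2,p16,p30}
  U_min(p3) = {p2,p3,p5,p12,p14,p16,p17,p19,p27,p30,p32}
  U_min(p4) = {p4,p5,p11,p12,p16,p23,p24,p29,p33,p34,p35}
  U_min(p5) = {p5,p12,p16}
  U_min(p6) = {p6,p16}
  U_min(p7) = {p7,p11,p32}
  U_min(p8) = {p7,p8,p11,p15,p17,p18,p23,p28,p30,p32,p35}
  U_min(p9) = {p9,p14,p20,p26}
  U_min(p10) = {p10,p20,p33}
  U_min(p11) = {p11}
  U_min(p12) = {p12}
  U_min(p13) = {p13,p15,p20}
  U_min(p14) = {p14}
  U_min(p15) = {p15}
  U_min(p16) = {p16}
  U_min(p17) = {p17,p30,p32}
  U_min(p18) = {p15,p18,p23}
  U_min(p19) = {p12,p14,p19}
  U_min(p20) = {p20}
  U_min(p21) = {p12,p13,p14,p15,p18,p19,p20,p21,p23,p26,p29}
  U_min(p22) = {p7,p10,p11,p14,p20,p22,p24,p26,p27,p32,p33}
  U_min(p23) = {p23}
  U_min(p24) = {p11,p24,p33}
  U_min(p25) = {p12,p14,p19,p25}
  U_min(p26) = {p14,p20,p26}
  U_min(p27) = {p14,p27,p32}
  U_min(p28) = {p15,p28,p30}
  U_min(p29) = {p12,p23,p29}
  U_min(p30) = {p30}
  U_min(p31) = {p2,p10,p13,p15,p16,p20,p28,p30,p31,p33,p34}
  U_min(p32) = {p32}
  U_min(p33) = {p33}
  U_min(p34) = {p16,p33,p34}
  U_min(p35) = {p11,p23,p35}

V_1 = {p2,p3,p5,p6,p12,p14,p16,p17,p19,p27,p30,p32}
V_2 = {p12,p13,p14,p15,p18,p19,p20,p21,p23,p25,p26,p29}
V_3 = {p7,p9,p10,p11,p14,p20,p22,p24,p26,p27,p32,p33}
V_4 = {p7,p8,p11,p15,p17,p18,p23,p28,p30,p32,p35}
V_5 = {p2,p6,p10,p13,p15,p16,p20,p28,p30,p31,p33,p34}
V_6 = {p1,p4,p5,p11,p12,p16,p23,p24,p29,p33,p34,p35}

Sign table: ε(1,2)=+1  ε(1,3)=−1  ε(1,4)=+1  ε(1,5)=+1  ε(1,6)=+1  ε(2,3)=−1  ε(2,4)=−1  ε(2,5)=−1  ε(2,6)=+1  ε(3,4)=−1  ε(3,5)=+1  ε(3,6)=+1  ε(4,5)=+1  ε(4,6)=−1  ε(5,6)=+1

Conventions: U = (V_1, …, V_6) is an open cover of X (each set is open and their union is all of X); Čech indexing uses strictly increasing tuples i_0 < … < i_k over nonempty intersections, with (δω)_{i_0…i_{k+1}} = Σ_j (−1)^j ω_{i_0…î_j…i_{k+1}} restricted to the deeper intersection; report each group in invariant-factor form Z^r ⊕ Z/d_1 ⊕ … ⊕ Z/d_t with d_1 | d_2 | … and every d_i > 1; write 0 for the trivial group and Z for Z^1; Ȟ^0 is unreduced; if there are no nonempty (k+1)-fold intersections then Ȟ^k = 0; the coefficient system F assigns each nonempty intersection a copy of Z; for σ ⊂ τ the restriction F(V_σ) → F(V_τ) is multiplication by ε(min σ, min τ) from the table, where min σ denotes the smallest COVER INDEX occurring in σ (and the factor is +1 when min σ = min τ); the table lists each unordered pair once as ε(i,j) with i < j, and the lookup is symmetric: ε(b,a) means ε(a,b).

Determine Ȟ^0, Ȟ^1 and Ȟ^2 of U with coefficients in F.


Ȟ^0 = 0, Ȟ^1 = Z/2 and Ȟ^2 = Z

intersection data:
  V12={p12,p14,p19} V13={p14,p27,p32} V14={p17,p30,p32} V15={p2,p6,p16,p30} V16={p5,p12,p16} V23={p14,p20,p26} V24={p15,p18,p23} V25={p13,p15,p20} V26={p12,p23,p29} V34={p7,p11,p32} V35={p10,p20,p33} V36={p11,p24,p33} V45={p15,p28,p30} V46={p11,p23,p35} V56={p16,p33,p34}
  V123={p14} V126={p12} V134={p32} V145={p30} V156={p16} V235={p20} V245={p15} V246={p23} V346={p11} V356={p33}
C dims 6,15,10; δ0: rk 6, SNF 1^5·2; δ1: rk 9, SNF 1^9
Ȟ^0 = (6 − 6) − 0 = 0, so Ȟ^0 ≅ 0
Ȟ^1 = (15 − 9) − 6 = 0 plus torsion [2], so Ȟ^1 ≅ Z/2
Ȟ^2 = (10 − 0) − 9 = 1, so Ȟ^2 ≅ Z


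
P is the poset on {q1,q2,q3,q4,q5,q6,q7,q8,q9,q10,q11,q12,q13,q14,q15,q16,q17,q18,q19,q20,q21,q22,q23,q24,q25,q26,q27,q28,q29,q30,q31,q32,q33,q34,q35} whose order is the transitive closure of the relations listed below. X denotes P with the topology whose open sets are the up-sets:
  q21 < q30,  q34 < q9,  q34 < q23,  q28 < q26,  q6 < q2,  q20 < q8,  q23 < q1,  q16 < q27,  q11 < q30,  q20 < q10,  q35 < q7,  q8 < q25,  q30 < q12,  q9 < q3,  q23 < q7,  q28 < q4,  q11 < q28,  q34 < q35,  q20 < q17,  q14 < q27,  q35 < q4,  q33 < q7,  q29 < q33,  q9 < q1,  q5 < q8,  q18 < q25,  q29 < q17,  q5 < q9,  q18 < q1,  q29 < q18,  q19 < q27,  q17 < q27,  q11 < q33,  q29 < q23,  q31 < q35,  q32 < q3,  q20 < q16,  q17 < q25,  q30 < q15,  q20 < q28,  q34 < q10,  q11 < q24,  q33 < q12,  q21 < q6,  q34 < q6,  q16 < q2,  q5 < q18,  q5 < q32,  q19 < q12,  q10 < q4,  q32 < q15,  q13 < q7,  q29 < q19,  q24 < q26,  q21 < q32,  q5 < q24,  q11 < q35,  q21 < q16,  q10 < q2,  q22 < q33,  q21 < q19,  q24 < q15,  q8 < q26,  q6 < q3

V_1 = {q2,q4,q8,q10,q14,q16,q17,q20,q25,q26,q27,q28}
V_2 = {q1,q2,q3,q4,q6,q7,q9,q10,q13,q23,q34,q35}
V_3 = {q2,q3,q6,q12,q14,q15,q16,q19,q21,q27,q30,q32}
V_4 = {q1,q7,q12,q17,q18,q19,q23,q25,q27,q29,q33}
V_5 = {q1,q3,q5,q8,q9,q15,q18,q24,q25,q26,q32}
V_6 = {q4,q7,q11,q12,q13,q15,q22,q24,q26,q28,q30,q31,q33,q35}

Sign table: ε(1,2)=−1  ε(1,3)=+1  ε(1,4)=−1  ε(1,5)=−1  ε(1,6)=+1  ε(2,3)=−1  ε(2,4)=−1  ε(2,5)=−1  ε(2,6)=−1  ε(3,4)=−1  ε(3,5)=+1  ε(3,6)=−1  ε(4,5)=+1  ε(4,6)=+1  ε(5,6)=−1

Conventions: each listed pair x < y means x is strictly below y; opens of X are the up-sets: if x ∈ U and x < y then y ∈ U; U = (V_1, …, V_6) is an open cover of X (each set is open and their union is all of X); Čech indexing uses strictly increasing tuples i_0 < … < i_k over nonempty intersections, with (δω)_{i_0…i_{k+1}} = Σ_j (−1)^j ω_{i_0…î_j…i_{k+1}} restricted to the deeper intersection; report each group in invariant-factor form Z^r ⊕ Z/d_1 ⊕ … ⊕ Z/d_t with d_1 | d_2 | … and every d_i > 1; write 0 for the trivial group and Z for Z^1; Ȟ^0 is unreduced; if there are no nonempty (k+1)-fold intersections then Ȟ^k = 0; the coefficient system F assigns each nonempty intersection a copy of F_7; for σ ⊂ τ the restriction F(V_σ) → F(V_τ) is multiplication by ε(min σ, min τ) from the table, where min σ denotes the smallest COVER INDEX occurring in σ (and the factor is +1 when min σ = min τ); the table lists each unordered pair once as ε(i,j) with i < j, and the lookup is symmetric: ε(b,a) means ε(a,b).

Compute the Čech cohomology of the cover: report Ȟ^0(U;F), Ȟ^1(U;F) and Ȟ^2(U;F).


nerve simplices:
  V12={q2,q4,q10} V13={q2,q14,q16,q27} V14={q17,q25,q27} V15={q8,q25,q26} V16={q4,q26,q28} V23={q2,q3,q6} V24={q1,q7,q23} V25={q1,q3,q9} V26={q4,q7,q13,q35} V34={q12,q19,q27} V35={q3,q15,q32} V36={q12,q15,q30} V45={q1,q18,q25} V46={q7,q12,q33} V56={q15,q24,q26}
  V123={q2} V126={q4} V134={q27} V145={q25} V156={q26} V235={q3} V245={q1} V246={q7} V346={q12} V356={q15}
C dims 6,15,10; δ0: rk_F7 6; δ1: rk_F7 9
degree 0: 6−6−0 = 0 → Ȟ^0 ≅ 0
degree 1: 15−9−6 = 0 → Ȟ^1 ≅ 0
degree 2: 10−0−9 = 1 → Ȟ^2 ≅ Z/7

Ȟ^0(U;F) ≅ 0, Ȟ^1(U;F) ≅ 0 and Ȟ^2(U;F) ≅ Z/7


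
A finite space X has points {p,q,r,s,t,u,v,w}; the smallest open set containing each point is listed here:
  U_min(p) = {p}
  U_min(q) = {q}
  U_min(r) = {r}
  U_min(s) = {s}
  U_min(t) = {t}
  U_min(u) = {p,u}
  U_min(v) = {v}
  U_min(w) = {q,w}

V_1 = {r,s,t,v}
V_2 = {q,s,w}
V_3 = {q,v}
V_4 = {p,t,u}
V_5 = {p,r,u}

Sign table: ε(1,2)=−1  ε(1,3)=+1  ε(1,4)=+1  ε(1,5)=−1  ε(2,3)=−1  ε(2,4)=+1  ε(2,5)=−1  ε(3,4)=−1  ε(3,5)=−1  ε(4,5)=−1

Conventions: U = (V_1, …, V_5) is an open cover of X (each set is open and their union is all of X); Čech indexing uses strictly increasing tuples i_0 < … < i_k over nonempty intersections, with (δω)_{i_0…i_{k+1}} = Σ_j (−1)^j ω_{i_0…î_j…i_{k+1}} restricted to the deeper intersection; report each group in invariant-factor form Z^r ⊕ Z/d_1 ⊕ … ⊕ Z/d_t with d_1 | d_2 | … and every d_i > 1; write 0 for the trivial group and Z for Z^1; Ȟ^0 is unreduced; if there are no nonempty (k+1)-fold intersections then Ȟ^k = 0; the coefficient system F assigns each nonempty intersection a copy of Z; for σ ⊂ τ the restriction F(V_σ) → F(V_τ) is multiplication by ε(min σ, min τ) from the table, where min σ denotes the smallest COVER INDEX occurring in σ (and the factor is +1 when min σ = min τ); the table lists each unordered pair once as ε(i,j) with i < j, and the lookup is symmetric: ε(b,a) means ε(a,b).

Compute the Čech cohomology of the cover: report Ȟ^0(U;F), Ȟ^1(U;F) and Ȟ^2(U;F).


Ȟ^0(U;F) ≅ Z,  Ȟ^1(U;F) ≅ Z^2,  Ȟ^2(U;F) ≅ 0

cover nerve:
  V12={s} V13={v} V14={t} V15={r} V23={q} V45={p,u}
C dims 5,6; δ0: rk 4, SNF 1^4
Ȟ^0: (5−4)−0=1 ⇒ Z
Ȟ^1: (6−0)−4=2 ⇒ Z^2
Ȟ^2: (0−0)−0=0 ⇒ 0


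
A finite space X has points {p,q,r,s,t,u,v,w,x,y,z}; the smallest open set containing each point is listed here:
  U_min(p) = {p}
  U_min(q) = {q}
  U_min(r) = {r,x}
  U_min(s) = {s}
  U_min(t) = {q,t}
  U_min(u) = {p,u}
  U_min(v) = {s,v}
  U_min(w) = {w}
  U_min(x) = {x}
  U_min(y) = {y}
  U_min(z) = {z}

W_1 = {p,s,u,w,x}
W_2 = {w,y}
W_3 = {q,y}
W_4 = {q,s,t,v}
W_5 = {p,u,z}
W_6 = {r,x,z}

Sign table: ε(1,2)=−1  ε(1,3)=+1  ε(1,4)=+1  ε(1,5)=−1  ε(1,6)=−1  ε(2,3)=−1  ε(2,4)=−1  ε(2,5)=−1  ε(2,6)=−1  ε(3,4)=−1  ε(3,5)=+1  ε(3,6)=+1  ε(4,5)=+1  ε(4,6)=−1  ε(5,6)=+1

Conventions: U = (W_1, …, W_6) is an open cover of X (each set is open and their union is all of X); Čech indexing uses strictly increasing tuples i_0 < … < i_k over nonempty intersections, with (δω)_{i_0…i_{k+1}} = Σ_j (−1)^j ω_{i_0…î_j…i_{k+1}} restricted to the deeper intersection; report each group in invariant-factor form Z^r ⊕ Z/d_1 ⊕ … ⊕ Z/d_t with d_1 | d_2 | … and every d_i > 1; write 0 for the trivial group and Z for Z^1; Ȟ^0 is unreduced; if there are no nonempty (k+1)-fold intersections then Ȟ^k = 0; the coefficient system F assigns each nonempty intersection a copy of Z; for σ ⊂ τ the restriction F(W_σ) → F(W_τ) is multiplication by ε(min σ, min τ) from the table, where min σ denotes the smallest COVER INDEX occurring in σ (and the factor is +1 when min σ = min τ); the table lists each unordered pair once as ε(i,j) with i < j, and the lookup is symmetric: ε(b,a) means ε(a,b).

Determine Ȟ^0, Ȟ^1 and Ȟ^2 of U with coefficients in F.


Ȟ^0 ≅ 0,  Ȟ^1 ≅ Z ⊕ Z/2,  Ȟ^2 ≅ 0

nerve simplices:
  W12={w} W14={s} W15={p,u} W16={x} W23={y} W34={q} W56={z}
C dims 6,7; δ0: rk 6, SNF 1^5·2
degree 0: 6−6−0 = 0 → Ȟ^0 ≅ 0
degree 1: 7−0−6 = 1 plus torsion [2] → Ȟ^1 ≅ Z ⊕ Z/2
degree 2: 0−0−0 = 0 → Ȟ^2 ≅ 0


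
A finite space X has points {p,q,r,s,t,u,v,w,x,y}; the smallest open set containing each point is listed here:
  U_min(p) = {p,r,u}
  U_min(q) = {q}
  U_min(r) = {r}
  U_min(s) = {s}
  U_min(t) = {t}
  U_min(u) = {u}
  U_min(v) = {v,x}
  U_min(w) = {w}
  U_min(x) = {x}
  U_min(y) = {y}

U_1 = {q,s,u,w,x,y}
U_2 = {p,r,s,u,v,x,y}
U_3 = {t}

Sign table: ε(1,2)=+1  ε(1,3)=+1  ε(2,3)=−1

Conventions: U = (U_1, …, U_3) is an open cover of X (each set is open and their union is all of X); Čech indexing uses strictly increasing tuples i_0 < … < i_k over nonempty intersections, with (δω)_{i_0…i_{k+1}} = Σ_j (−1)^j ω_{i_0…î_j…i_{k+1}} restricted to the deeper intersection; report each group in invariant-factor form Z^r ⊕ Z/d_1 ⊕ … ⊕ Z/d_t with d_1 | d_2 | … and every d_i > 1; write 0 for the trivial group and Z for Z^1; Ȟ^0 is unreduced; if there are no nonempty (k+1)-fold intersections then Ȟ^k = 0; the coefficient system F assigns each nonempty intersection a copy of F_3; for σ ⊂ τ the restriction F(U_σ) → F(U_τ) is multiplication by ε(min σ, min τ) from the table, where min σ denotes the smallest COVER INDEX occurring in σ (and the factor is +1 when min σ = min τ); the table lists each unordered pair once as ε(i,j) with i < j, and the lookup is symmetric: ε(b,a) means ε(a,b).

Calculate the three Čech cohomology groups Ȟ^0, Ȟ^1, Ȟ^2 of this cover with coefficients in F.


Ȟ^0 = Z/3 ⊕ Z/3, Ȟ^1 = 0 and Ȟ^2 = 0

cover nerve:
  U12={s,u,x,y}
C dims 3,1; δ0: rk_F3 1
Ȟ^0: (3−1)−0=2 ⇒ Z/3 ⊕ Z/3
Ȟ^1: (1−0)−1=0 ⇒ 0
Ȟ^2: (0−0)−0=0 ⇒ 0


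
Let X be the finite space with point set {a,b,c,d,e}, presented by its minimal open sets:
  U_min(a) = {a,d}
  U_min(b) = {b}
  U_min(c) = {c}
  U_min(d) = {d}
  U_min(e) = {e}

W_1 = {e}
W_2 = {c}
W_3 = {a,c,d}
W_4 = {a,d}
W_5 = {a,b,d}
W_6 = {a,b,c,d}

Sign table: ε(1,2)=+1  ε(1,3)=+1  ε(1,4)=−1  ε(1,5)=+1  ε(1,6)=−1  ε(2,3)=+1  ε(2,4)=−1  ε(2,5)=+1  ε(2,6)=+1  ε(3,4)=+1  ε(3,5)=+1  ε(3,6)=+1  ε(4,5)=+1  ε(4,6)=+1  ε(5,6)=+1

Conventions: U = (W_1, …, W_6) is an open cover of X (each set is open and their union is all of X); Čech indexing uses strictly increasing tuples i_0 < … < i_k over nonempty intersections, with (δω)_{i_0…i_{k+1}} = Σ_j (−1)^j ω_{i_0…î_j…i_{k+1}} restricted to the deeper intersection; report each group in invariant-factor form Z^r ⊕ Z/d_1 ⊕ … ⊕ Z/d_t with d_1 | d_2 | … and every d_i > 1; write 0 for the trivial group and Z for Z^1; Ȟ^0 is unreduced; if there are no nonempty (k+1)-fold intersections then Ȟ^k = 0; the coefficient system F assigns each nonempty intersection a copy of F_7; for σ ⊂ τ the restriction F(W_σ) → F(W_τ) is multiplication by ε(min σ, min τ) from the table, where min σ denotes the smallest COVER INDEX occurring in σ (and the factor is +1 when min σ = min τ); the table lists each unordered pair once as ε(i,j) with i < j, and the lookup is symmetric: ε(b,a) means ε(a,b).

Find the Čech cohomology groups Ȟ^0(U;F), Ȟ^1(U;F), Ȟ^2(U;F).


Ȟ^0 ≅ Z/7 ⊕ Z/7, Ȟ^1 ≅ 0 and Ȟ^2 ≅ 0

nerve simplices:
  W23={c} W26={c} W34={a,d} W35={a,d} W36={a,c,d} W45={a,d} W46={a,d} W56={a,b,d}
  W236={c} W345={a,d} W346={a,d} W356={a,d} W456={a,d}
  W3456={a,d}
C dims 6,8,5,1; δ0: rk_F7 4; δ1: rk_F7 4; δ2: rk_F7 1
degree 0: 6−4−0 = 2 → Ȟ^0 ≅ Z/7 ⊕ Z/7
degree 1: 8−4−4 = 0 → Ȟ^1 ≅ 0
degree 2: 5−1−4 = 0 → Ȟ^2 ≅ 0
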